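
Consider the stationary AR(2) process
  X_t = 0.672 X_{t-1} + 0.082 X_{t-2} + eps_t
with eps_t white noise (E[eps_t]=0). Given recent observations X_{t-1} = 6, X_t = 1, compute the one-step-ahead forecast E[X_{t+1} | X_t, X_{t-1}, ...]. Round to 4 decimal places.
E[X_{t+1} \mid \mathcal F_t] = 1.1640

For an AR(p) model X_t = c + sum_i phi_i X_{t-i} + eps_t, the
one-step-ahead conditional mean is
  E[X_{t+1} | X_t, ...] = c + sum_i phi_i X_{t+1-i}.
Substitute known values:
  E[X_{t+1} | ...] = (0.672) * (1) + (0.082) * (6)
                   = 1.1640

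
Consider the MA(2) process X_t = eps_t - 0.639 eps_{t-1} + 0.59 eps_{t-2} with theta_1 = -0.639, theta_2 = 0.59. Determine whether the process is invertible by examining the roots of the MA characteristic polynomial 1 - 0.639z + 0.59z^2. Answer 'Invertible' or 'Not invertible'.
\text{Invertible}

The MA(q) characteristic polynomial is P(z) = 1 - 0.639z + 0.59z^2.
Invertibility requires all roots to lie outside the unit circle, i.e. |z| > 1 for every root.
Set 1 + (-0.639) z + (0.59) z^2 = 0, i.e. a z^2 + b z + c = 0 with a = 0.59, b = -0.639, c = 1.
Discriminant D = b^2 - 4ac = (-0.639)^2 - 4*(0.59)*1 = 0.408321 - (2.36) = -1.951679.
D < 0, so the roots are the complex-conjugate pair z = (-b +/- i sqrt(-D)) / (2a) = 0.5415 +/- 1.1839i.
For a conjugate pair |z|^2 = z * conj(z) = (product of roots) = c/a = 1/(0.59) = 1.694915, so |z| = sqrt(1.694915) = 1.3019 for both roots.
Moduli of all roots: 1.3019, 1.3019.
All moduli strictly greater than 1? Yes.
Verdict: Invertible.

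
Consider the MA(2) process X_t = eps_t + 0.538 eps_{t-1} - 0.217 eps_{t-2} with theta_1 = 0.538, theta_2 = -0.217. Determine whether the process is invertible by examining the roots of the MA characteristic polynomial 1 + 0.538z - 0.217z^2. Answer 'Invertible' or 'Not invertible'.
\text{Invertible}

The MA(q) characteristic polynomial is P(z) = 1 + 0.538z - 0.217z^2.
Invertibility requires all roots to lie outside the unit circle, i.e. |z| > 1 for every root.
Set 1 + (0.538) z + (-0.217) z^2 = 0, i.e. a z^2 + b z + c = 0 with a = -0.217, b = 0.538, c = 1.
Discriminant D = b^2 - 4ac = (0.538)^2 - 4*(-0.217)*1 = 0.289444 - (-0.868) = 1.157444.
D >= 0, so the roots are real: z = (-b +/- sqrt(D)) / (2a) = (-0.538 +/- 1.075846) / (-0.434).
  z_1 = (-0.538 + 1.075846) / (-0.434) = -1.2393,   |z_1| = 1.2393.
  z_2 = (-0.538 - 1.075846) / (-0.434) = 3.7185,   |z_2| = 3.7185.
Moduli of all roots: 1.2393, 3.7185.
All moduli strictly greater than 1? Yes.
Verdict: Invertible.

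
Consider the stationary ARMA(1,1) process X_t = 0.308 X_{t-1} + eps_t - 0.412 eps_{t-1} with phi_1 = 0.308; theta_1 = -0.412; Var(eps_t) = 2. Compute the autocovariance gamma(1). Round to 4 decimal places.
\gamma(1) = -0.2006

Multiply the model equation by X_{t-k} and take expectations. With theta_0 = psi_0 = 1 and psi_j the MA(infinity) weights, this gives
  gamma(k) - sum_i phi_i gamma(k-i) = c_k,
  c_k = sigma^2 * sum_{j=k..q} theta_j psi_{j-k}   (c_k = 0 for k > q),
using gamma(-m) = gamma(m).
psi-weights needed (psi_j = theta_j + sum_i phi_i psi_{j-i}):
  psi_1 = theta_1 + phi_1 = -0.412 + (0.308) = -0.104
Right-hand sides:
  c_0 = sigma^2 (1 + theta_1 psi_1) = 2 * (1 + (-0.412)(-0.104)) = 2 * 1.042848 = 2.085696
  c_1 = sigma^2 theta_1 = 2 * (-0.412) = -0.824
  c_2 = 0
Equations for k = 0 and k = 1 (AR order 1):
  gamma(0) = phi_1 gamma(1) + c_0
  gamma(1) = phi_1 gamma(0) + c_1
Substituting the second into the first: gamma(0) (1 - phi_1^2) = c_0 + phi_1 c_1, so
  gamma(0) = (c_0 + phi_1 c_1) / (1 - phi_1^2) = (2.085696 + (0.308)(-0.824)) / (1 - (0.308)^2) = 1.831904 / 0.905136 = 2.023899.
  gamma(1) = phi_1 gamma(0) + c_1 = (0.308)(2.023899) + (-0.824) = -0.200639.
Therefore gamma(1) = -0.2006 (to 4 decimal places).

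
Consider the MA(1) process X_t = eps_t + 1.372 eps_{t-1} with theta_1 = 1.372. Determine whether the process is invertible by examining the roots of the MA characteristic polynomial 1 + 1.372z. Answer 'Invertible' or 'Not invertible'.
\text{Not invertible}

The MA(q) characteristic polynomial is P(z) = 1 + 1.372z.
Invertibility requires all roots to lie outside the unit circle, i.e. |z| > 1 for every root.
This is linear in z: 1 + (1.372) z = 0  =>  z = -1/(1.372) = -0.728863,  |z| = 0.728863.
Moduli of all roots: 0.7289.
All moduli strictly greater than 1? No.
Verdict: Not invertible.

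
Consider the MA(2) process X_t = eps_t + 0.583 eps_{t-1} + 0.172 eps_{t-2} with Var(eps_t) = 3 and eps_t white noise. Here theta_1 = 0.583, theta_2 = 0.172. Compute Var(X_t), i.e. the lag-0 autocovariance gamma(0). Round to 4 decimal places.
\gamma(0) = 4.1084

For an MA(q) process X_t = eps_t + sum_i theta_i eps_{t-i} with
Var(eps_t) = sigma^2, the variance is
  gamma(0) = sigma^2 * (1 + sum_i theta_i^2).
  sum_i theta_i^2 = (0.583)^2 + (0.172)^2 = 0.339889 + 0.029584 = 0.369473.
  gamma(0) = 3 * (1 + 0.369473) = 3 * 1.369473 = 4.108419, which rounds to 4.1084.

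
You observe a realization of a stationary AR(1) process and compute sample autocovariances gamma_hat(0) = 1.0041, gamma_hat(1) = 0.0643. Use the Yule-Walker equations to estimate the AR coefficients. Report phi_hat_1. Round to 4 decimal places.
\hat\phi_{1} = 0.0640

The Yule-Walker equations for an AR(p) process read, in matrix form,
  Gamma_p phi = r_p,   with   (Gamma_p)_{ij} = gamma(|i - j|),
                       (r_p)_i = gamma(i),   i,j = 1..p.
Substitute the sample gammas (Toeplitz matrix and right-hand side of size 1):
  Gamma_p = [[1.0041]]
  r_p     = [0.0643]
With p = 1 this is the single equation gamma(0) phi_1 = gamma(1):
  phi_hat_1 = gamma(1) / gamma(0) = 0.0643 / 1.0041 = 0.0640.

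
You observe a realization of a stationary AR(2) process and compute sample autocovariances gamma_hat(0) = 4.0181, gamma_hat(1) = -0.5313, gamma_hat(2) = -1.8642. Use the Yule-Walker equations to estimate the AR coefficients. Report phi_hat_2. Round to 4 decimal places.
\hat\phi_{2} = -0.4900

The Yule-Walker equations for an AR(p) process read, in matrix form,
  Gamma_p phi = r_p,   with   (Gamma_p)_{ij} = gamma(|i - j|),
                       (r_p)_i = gamma(i),   i,j = 1..p.
Substitute the sample gammas (Toeplitz matrix and right-hand side of size 2):
  Gamma_p = [[4.0181, -0.5313], [-0.5313, 4.0181]]
  r_p     = [-0.5313, -1.8642]
Written out:
  4.0181 phi_1 - 0.5313 phi_2 = -0.5313
  -0.5313 phi_1 + 4.0181 phi_2 = -1.8642
Solve by Cramer's rule:
  det = gamma(0)^2 - gamma(1)^2 = (4.0181)^2 - (-0.5313)^2 = 16.14512761 - 0.28227969 = 15.86284792
  phi_hat_1 = [gamma(1) gamma(0) - gamma(1) gamma(2)] / det = [(-0.5313)(4.0181) - (-0.5313)(-1.8642)] / 15.86284792 = -3.12526599 / 15.86284792 = -0.197
  phi_hat_2 = [gamma(0) gamma(2) - gamma(1)^2] / det = [(4.0181)(-1.8642) - (-0.5313)^2] / 15.86284792 = -7.77282171 / 15.86284792 = -0.49
So phi_hat = [-0.1970, -0.4900].
Therefore phi_hat_2 = -0.4900.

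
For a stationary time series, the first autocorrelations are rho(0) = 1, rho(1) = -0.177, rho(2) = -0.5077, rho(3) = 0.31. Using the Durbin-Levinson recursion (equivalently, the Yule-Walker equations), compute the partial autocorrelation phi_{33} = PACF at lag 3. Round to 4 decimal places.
\phi_{33} = 0.1071

The PACF at lag k is phi_{kk}, the last component of the solution
to the Yule-Walker system G_k phi = r_k where
  (G_k)_{ij} = rho(|i - j|), (r_k)_i = rho(i), i,j = 1..k.
Equivalently, Durbin-Levinson gives phi_{kk} iteratively:
  phi_{11} = rho(1)
  phi_{kk} = [rho(k) - sum_{j=1..k-1} phi_{k-1,j} rho(k-j)]
            / [1 - sum_{j=1..k-1} phi_{k-1,j} rho(j)],
  phi_{k,j} = phi_{k-1,j} - phi_{kk} phi_{k-1,k-j},  j = 1..k-1.
Step k = 1:
  phi_11 = rho(1) = -0.177.
Step k = 2:
  phi_22 = [rho(2) - phi_11 rho(1)] / [1 - phi_11 rho(1)] = [-0.5077 - (-0.177)(-0.177)] / [1 - (-0.177)(-0.177)]
         = -0.539029 / 0.968671 = -0.556462.
  Update: phi_21 = phi_11 - phi_22 phi_11 = -0.177 - (-0.556462)(-0.177) = -0.275494.
Step k = 3:
  phi_33 = [rho(3) - phi_21 rho(2) - phi_22 rho(1)] / [1 - phi_21 rho(1) - phi_22 rho(2)]
    numerator   = 0.31 - (-0.275494)(-0.5077) - (-0.556462)(-0.177) = 0.07163793
    denominator = 1 - (-0.275494)(-0.177) - (-0.556462)(-0.5077) = 0.66872162
  phi_33 = 0.07163793 / 0.66872162 = 0.1071.
Therefore phi_{33} = 0.1071.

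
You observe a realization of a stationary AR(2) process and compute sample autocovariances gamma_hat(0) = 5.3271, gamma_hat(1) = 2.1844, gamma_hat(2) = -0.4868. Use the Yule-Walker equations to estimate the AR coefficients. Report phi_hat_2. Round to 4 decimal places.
\hat\phi_{2} = -0.3120

The Yule-Walker equations for an AR(p) process read, in matrix form,
  Gamma_p phi = r_p,   with   (Gamma_p)_{ij} = gamma(|i - j|),
                       (r_p)_i = gamma(i),   i,j = 1..p.
Substitute the sample gammas (Toeplitz matrix and right-hand side of size 2):
  Gamma_p = [[5.3271, 2.1844], [2.1844, 5.3271]]
  r_p     = [2.1844, -0.4868]
Written out:
  5.3271 phi_1 + 2.1844 phi_2 = 2.1844
  2.1844 phi_1 + 5.3271 phi_2 = -0.4868
Solve by Cramer's rule:
  det = gamma(0)^2 - gamma(1)^2 = (5.3271)^2 - (2.1844)^2 = 28.37799441 - 4.77160336 = 23.60639105
  phi_hat_1 = [gamma(1) gamma(0) - gamma(1) gamma(2)] / det = [(2.1844)(5.3271) - (2.1844)(-0.4868)] / 23.60639105 = 12.69988316 / 23.60639105 = 0.538
  phi_hat_2 = [gamma(0) gamma(2) - gamma(1)^2] / det = [(5.3271)(-0.4868) - (2.1844)^2] / 23.60639105 = -7.36483564 / 23.60639105 = -0.312
So phi_hat = [0.5380, -0.3120].
Therefore phi_hat_2 = -0.3120.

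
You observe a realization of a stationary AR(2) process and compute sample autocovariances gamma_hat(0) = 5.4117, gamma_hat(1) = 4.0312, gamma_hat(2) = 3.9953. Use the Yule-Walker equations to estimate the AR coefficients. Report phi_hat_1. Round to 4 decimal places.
\hat\phi_{1} = 0.4380

The Yule-Walker equations for an AR(p) process read, in matrix form,
  Gamma_p phi = r_p,   with   (Gamma_p)_{ij} = gamma(|i - j|),
                       (r_p)_i = gamma(i),   i,j = 1..p.
Substitute the sample gammas (Toeplitz matrix and right-hand side of size 2):
  Gamma_p = [[5.4117, 4.0312], [4.0312, 5.4117]]
  r_p     = [4.0312, 3.9953]
Written out:
  5.4117 phi_1 + 4.0312 phi_2 = 4.0312
  4.0312 phi_1 + 5.4117 phi_2 = 3.9953
Solve by Cramer's rule:
  det = gamma(0)^2 - gamma(1)^2 = (5.4117)^2 - (4.0312)^2 = 29.28649689 - 16.25057344 = 13.03592345
  phi_hat_1 = [gamma(1) gamma(0) - gamma(1) gamma(2)] / det = [(4.0312)(5.4117) - (4.0312)(3.9953)] / 13.03592345 = 5.70979168 / 13.03592345 = 0.438
  phi_hat_2 = [gamma(0) gamma(2) - gamma(1)^2] / det = [(5.4117)(3.9953) - (4.0312)^2] / 13.03592345 = 5.37079157 / 13.03592345 = 0.412
So phi_hat = [0.4380, 0.4120].
Therefore phi_hat_1 = 0.4380.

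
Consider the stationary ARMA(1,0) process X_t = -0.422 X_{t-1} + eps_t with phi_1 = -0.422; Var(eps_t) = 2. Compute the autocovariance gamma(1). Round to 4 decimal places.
\gamma(1) = -1.0269

Multiply the model equation by X_{t-k} and take expectations. With theta_0 = psi_0 = 1 and psi_j the MA(infinity) weights, this gives
  gamma(k) - sum_i phi_i gamma(k-i) = c_k,
  c_k = sigma^2 * sum_{j=k..q} theta_j psi_{j-k}   (c_k = 0 for k > q),
using gamma(-m) = gamma(m).
Pure AR (q = 0): c_0 = sigma^2 = 2, c_k = 0 for k >= 1.
Equations for k = 0 and k = 1 (AR order 1):
  gamma(0) = phi_1 gamma(1) + c_0
  gamma(1) = phi_1 gamma(0) + c_1
Substituting the second into the first: gamma(0) (1 - phi_1^2) = c_0 + phi_1 c_1, so
  gamma(0) = c_0 / (1 - phi_1^2) = 2 / (1 - (-0.422)^2) = 2 / 0.821916 = 2.433339.
  gamma(1) = phi_1 gamma(0) = (-0.422)(2.433339) = -1.026869.
Therefore gamma(1) = -1.0269 (to 4 decimal places).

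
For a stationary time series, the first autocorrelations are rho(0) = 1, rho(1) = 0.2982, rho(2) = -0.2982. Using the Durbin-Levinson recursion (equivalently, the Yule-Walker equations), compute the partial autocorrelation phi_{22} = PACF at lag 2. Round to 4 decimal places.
\phi_{22} = -0.4249

The PACF at lag k is phi_{kk}, the last component of the solution
to the Yule-Walker system G_k phi = r_k where
  (G_k)_{ij} = rho(|i - j|), (r_k)_i = rho(i), i,j = 1..k.
Equivalently, Durbin-Levinson gives phi_{kk} iteratively:
  phi_{11} = rho(1)
  phi_{kk} = [rho(k) - sum_{j=1..k-1} phi_{k-1,j} rho(k-j)]
            / [1 - sum_{j=1..k-1} phi_{k-1,j} rho(j)],
  phi_{k,j} = phi_{k-1,j} - phi_{kk} phi_{k-1,k-j},  j = 1..k-1.
Step k = 1:
  phi_11 = rho(1) = 0.2982.
Step k = 2:
  phi_22 = [rho(2) - phi_11 rho(1)] / [1 - phi_11 rho(1)] = [-0.2982 - (0.2982)(0.2982)] / [1 - (0.2982)(0.2982)]
         = -0.38712324 / 0.91107676 = -0.4249.
Therefore phi_{22} = -0.4249.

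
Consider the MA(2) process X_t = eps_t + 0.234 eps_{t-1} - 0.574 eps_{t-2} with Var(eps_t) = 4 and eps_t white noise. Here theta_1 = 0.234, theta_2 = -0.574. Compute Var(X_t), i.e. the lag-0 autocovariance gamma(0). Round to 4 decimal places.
\gamma(0) = 5.5369

For an MA(q) process X_t = eps_t + sum_i theta_i eps_{t-i} with
Var(eps_t) = sigma^2, the variance is
  gamma(0) = sigma^2 * (1 + sum_i theta_i^2).
  sum_i theta_i^2 = (0.234)^2 + (-0.574)^2 = 0.054756 + 0.329476 = 0.384232.
  gamma(0) = 4 * (1 + 0.384232) = 4 * 1.384232 = 5.536928, which rounds to 5.5369.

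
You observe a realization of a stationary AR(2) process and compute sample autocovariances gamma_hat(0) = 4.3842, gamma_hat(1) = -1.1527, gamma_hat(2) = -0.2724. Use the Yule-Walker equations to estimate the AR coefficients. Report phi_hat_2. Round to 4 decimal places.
\hat\phi_{2} = -0.1410

The Yule-Walker equations for an AR(p) process read, in matrix form,
  Gamma_p phi = r_p,   with   (Gamma_p)_{ij} = gamma(|i - j|),
                       (r_p)_i = gamma(i),   i,j = 1..p.
Substitute the sample gammas (Toeplitz matrix and right-hand side of size 2):
  Gamma_p = [[4.3842, -1.1527], [-1.1527, 4.3842]]
  r_p     = [-1.1527, -0.2724]
Written out:
  4.3842 phi_1 - 1.1527 phi_2 = -1.1527
  -1.1527 phi_1 + 4.3842 phi_2 = -0.2724
Solve by Cramer's rule:
  det = gamma(0)^2 - gamma(1)^2 = (4.3842)^2 - (-1.1527)^2 = 19.22120964 - 1.32871729 = 17.89249235
  phi_hat_1 = [gamma(1) gamma(0) - gamma(1) gamma(2)] / det = [(-1.1527)(4.3842) - (-1.1527)(-0.2724)] / 17.89249235 = -5.36766282 / 17.89249235 = -0.3
  phi_hat_2 = [gamma(0) gamma(2) - gamma(1)^2] / det = [(4.3842)(-0.2724) - (-1.1527)^2] / 17.89249235 = -2.52297337 / 17.89249235 = -0.141
So phi_hat = [-0.3000, -0.1410].
Therefore phi_hat_2 = -0.1410.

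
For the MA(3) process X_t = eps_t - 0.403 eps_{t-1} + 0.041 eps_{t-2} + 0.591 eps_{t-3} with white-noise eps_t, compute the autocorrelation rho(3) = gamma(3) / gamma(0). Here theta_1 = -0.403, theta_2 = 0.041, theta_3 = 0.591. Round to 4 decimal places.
\rho(3) = 0.3905

For an MA(q) process with theta_0 = 1, the autocovariance is
  gamma(k) = sigma^2 * sum_{i=0..q-k} theta_i * theta_{i+k},
and rho(k) = gamma(k) / gamma(0). Sigma^2 cancels.
  numerator   = (1)*(0.591) = 0.591.
  denominator = (1)^2 + (-0.403)^2 + (0.041)^2 + (0.591)^2 = 1.513371.
  rho(3) = 0.591 / 1.513371 = 0.3905.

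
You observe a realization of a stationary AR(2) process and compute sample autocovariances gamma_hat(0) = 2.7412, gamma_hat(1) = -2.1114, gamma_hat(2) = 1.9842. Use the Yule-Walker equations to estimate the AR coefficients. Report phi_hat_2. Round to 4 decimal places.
\hat\phi_{2} = 0.3210

The Yule-Walker equations for an AR(p) process read, in matrix form,
  Gamma_p phi = r_p,   with   (Gamma_p)_{ij} = gamma(|i - j|),
                       (r_p)_i = gamma(i),   i,j = 1..p.
Substitute the sample gammas (Toeplitz matrix and right-hand side of size 2):
  Gamma_p = [[2.7412, -2.1114], [-2.1114, 2.7412]]
  r_p     = [-2.1114, 1.9842]
Written out:
  2.7412 phi_1 - 2.1114 phi_2 = -2.1114
  -2.1114 phi_1 + 2.7412 phi_2 = 1.9842
Solve by Cramer's rule:
  det = gamma(0)^2 - gamma(1)^2 = (2.7412)^2 - (-2.1114)^2 = 7.51417744 - 4.45800996 = 3.05616748
  phi_hat_1 = [gamma(1) gamma(0) - gamma(1) gamma(2)] / det = [(-2.1114)(2.7412) - (-2.1114)(1.9842)] / 3.05616748 = -1.5983298 / 3.05616748 = -0.523
  phi_hat_2 = [gamma(0) gamma(2) - gamma(1)^2] / det = [(2.7412)(1.9842) - (-2.1114)^2] / 3.05616748 = 0.98107908 / 3.05616748 = 0.321
So phi_hat = [-0.5230, 0.3210].
Therefore phi_hat_2 = 0.3210.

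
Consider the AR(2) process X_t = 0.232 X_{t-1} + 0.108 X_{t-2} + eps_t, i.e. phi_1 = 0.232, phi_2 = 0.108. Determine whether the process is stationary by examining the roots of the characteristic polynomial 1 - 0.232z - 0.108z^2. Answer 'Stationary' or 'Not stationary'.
\text{Stationary}

The AR(p) characteristic polynomial is P(z) = 1 - 0.232z - 0.108z^2.
Stationarity requires all roots to lie outside the unit circle, i.e. |z| > 1 for every root.
Set 1 + (-0.232) z + (-0.108) z^2 = 0, i.e. a z^2 + b z + c = 0 with a = -0.108, b = -0.232, c = 1.
Discriminant D = b^2 - 4ac = (-0.232)^2 - 4*(-0.108)*1 = 0.053824 - (-0.432) = 0.485824.
D >= 0, so the roots are real: z = (-b +/- sqrt(D)) / (2a) = (0.232 +/- 0.697011) / (-0.216).
  z_1 = (0.232 + 0.697011) / (-0.216) = -4.301,   |z_1| = 4.301.
  z_2 = (0.232 - 0.697011) / (-0.216) = 2.1528,   |z_2| = 2.1528.
Moduli of all roots: 4.3010, 2.1528.
All moduli strictly greater than 1? Yes.
Verdict: Stationary.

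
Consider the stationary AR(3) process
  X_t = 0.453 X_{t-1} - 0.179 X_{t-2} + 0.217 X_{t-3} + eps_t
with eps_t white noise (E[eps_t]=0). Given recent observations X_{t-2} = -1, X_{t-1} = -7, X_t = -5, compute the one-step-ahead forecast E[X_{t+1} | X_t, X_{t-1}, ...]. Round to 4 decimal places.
E[X_{t+1} \mid \mathcal F_t] = -1.2290

For an AR(p) model X_t = c + sum_i phi_i X_{t-i} + eps_t, the
one-step-ahead conditional mean is
  E[X_{t+1} | X_t, ...] = c + sum_i phi_i X_{t+1-i}.
Substitute known values:
  E[X_{t+1} | ...] = (0.453) * (-5) + (-0.179) * (-7) + (0.217) * (-1)
                   = -1.2290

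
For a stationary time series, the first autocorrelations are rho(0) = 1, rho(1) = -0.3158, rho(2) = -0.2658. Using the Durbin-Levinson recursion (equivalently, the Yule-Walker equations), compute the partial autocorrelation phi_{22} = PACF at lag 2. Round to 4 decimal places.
\phi_{22} = -0.4060

The PACF at lag k is phi_{kk}, the last component of the solution
to the Yule-Walker system G_k phi = r_k where
  (G_k)_{ij} = rho(|i - j|), (r_k)_i = rho(i), i,j = 1..k.
Equivalently, Durbin-Levinson gives phi_{kk} iteratively:
  phi_{11} = rho(1)
  phi_{kk} = [rho(k) - sum_{j=1..k-1} phi_{k-1,j} rho(k-j)]
            / [1 - sum_{j=1..k-1} phi_{k-1,j} rho(j)],
  phi_{k,j} = phi_{k-1,j} - phi_{kk} phi_{k-1,k-j},  j = 1..k-1.
Step k = 1:
  phi_11 = rho(1) = -0.3158.
Step k = 2:
  phi_22 = [rho(2) - phi_11 rho(1)] / [1 - phi_11 rho(1)] = [-0.2658 - (-0.3158)(-0.3158)] / [1 - (-0.3158)(-0.3158)]
         = -0.36552964 / 0.90027036 = -0.406.
Therefore phi_{22} = -0.4060.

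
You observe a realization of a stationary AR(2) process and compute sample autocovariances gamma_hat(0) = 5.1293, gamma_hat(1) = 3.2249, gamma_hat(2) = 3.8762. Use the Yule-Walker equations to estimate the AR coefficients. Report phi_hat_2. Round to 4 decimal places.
\hat\phi_{2} = 0.5960

The Yule-Walker equations for an AR(p) process read, in matrix form,
  Gamma_p phi = r_p,   with   (Gamma_p)_{ij} = gamma(|i - j|),
                       (r_p)_i = gamma(i),   i,j = 1..p.
Substitute the sample gammas (Toeplitz matrix and right-hand side of size 2):
  Gamma_p = [[5.1293, 3.2249], [3.2249, 5.1293]]
  r_p     = [3.2249, 3.8762]
Written out:
  5.1293 phi_1 + 3.2249 phi_2 = 3.2249
  3.2249 phi_1 + 5.1293 phi_2 = 3.8762
Solve by Cramer's rule:
  det = gamma(0)^2 - gamma(1)^2 = (5.1293)^2 - (3.2249)^2 = 26.30971849 - 10.39998001 = 15.90973848
  phi_hat_1 = [gamma(1) gamma(0) - gamma(1) gamma(2)] / det = [(3.2249)(5.1293) - (3.2249)(3.8762)] / 15.90973848 = 4.04112219 / 15.90973848 = 0.254
  phi_hat_2 = [gamma(0) gamma(2) - gamma(1)^2] / det = [(5.1293)(3.8762) - (3.2249)^2] / 15.90973848 = 9.48221265 / 15.90973848 = 0.596
So phi_hat = [0.2540, 0.5960].
Therefore phi_hat_2 = 0.5960.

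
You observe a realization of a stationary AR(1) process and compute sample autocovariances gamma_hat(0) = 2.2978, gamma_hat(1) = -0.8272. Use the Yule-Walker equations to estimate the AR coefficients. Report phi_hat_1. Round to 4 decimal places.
\hat\phi_{1} = -0.3600

The Yule-Walker equations for an AR(p) process read, in matrix form,
  Gamma_p phi = r_p,   with   (Gamma_p)_{ij} = gamma(|i - j|),
                       (r_p)_i = gamma(i),   i,j = 1..p.
Substitute the sample gammas (Toeplitz matrix and right-hand side of size 1):
  Gamma_p = [[2.2978]]
  r_p     = [-0.8272]
With p = 1 this is the single equation gamma(0) phi_1 = gamma(1):
  phi_hat_1 = gamma(1) / gamma(0) = -0.8272 / 2.2978 = -0.3600.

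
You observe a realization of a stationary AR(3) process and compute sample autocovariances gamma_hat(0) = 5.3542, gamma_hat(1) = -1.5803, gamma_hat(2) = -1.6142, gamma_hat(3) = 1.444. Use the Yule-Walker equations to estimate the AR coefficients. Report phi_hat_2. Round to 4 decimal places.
\hat\phi_{2} = -0.4160

The Yule-Walker equations for an AR(p) process read, in matrix form,
  Gamma_p phi = r_p,   with   (Gamma_p)_{ij} = gamma(|i - j|),
                       (r_p)_i = gamma(i),   i,j = 1..p.
Substitute the sample gammas (Toeplitz matrix and right-hand side of size 3):
  Gamma_p = [[5.3542, -1.5803, -1.6142], [-1.5803, 5.3542, -1.5803], [-1.6142, -1.5803, 5.3542]]
  r_p     = [-1.5803, -1.6142, 1.444]
Written out (R1..R3):
  (R1) 5.3542 phi_1 - 1.5803 phi_2 - 1.6142 phi_3 = -1.5803
  (R2) -1.5803 phi_1 + 5.3542 phi_2 - 1.5803 phi_3 = -1.6142
  (R3) -1.6142 phi_1 - 1.5803 phi_2 + 5.3542 phi_3 = 1.444
Gaussian elimination:
  R2 <- R2 - (-1.5803/5.3542) R1 = R2 - (-0.295151) R1:  4.887772 phi_2 - 2.056734 phi_3 = -2.080628
  R3 <- R3 - (-1.6142/5.3542) R1 = R3 - (-0.301483) R1:  -2.056734 phi_2 + 4.867546 phi_3 = 0.967566
  R3 <- R3 - (-2.056734/4.887772) R2 = R3 - (-0.420792) R2:  4.00209 phi_3 = 0.092056
Back-substitution:
  phi_hat_3 = 0.092056 / 4.00209 = 0.023002
  phi_hat_2 = (-2.080628 - (-2.056734)(0.023002)) / 4.887772 = -0.416001
  phi_hat_1 = (-1.5803 - (-1.5803)(-0.416001) - (-1.6142)(0.023002)) / 5.3542 = -0.411
So phi_hat = [-0.4110, -0.4160, 0.0230].
Therefore phi_hat_2 = -0.4160.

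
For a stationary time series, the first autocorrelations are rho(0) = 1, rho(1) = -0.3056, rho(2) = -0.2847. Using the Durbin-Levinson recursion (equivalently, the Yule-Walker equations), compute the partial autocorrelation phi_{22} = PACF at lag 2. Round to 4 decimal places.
\phi_{22} = -0.4170

The PACF at lag k is phi_{kk}, the last component of the solution
to the Yule-Walker system G_k phi = r_k where
  (G_k)_{ij} = rho(|i - j|), (r_k)_i = rho(i), i,j = 1..k.
Equivalently, Durbin-Levinson gives phi_{kk} iteratively:
  phi_{11} = rho(1)
  phi_{kk} = [rho(k) - sum_{j=1..k-1} phi_{k-1,j} rho(k-j)]
            / [1 - sum_{j=1..k-1} phi_{k-1,j} rho(j)],
  phi_{k,j} = phi_{k-1,j} - phi_{kk} phi_{k-1,k-j},  j = 1..k-1.
Step k = 1:
  phi_11 = rho(1) = -0.3056.
Step k = 2:
  phi_22 = [rho(2) - phi_11 rho(1)] / [1 - phi_11 rho(1)] = [-0.2847 - (-0.3056)(-0.3056)] / [1 - (-0.3056)(-0.3056)]
         = -0.37809136 / 0.90660864 = -0.417.
Therefore phi_{22} = -0.4170.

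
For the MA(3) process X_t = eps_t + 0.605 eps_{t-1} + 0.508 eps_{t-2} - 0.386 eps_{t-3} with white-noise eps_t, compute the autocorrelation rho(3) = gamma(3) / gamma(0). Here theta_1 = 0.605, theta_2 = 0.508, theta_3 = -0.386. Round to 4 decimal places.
\rho(3) = -0.2177

For an MA(q) process with theta_0 = 1, the autocovariance is
  gamma(k) = sigma^2 * sum_{i=0..q-k} theta_i * theta_{i+k},
and rho(k) = gamma(k) / gamma(0). Sigma^2 cancels.
  numerator   = (1)*(-0.386) = -0.386.
  denominator = (1)^2 + (0.605)^2 + (0.508)^2 + (-0.386)^2 = 1.773085.
  rho(3) = -0.386 / 1.773085 = -0.2177.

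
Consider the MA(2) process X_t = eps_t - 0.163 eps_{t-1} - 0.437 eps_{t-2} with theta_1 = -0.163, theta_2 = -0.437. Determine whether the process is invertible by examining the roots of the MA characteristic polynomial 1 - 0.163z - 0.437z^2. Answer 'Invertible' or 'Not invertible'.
\text{Invertible}

The MA(q) characteristic polynomial is P(z) = 1 - 0.163z - 0.437z^2.
Invertibility requires all roots to lie outside the unit circle, i.e. |z| > 1 for every root.
Set 1 + (-0.163) z + (-0.437) z^2 = 0, i.e. a z^2 + b z + c = 0 with a = -0.437, b = -0.163, c = 1.
Discriminant D = b^2 - 4ac = (-0.163)^2 - 4*(-0.437)*1 = 0.026569 - (-1.748) = 1.774569.
D >= 0, so the roots are real: z = (-b +/- sqrt(D)) / (2a) = (0.163 +/- 1.332129) / (-0.874).
  z_1 = (0.163 + 1.332129) / (-0.874) = -1.7107,   |z_1| = 1.7107.
  z_2 = (0.163 - 1.332129) / (-0.874) = 1.3377,   |z_2| = 1.3377.
Moduli of all roots: 1.7107, 1.3377.
All moduli strictly greater than 1? Yes.
Verdict: Invertible.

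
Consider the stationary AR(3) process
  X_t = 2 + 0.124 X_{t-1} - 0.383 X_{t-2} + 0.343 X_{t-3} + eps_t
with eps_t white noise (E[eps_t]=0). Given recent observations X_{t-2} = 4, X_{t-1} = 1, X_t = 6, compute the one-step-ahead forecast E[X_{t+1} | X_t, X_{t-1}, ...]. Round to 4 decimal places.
E[X_{t+1} \mid \mathcal F_t] = 3.7330

For an AR(p) model X_t = c + sum_i phi_i X_{t-i} + eps_t, the
one-step-ahead conditional mean is
  E[X_{t+1} | X_t, ...] = c + sum_i phi_i X_{t+1-i}.
Substitute known values:
  E[X_{t+1} | ...] = 2 + (0.124) * (6) + (-0.383) * (1) + (0.343) * (4)
                   = 3.7330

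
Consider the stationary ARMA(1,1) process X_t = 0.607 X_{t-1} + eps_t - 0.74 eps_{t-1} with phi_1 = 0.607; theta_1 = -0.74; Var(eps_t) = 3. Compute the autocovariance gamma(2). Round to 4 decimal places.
\gamma(2) = -0.2112

Multiply the model equation by X_{t-k} and take expectations. With theta_0 = psi_0 = 1 and psi_j the MA(infinity) weights, this gives
  gamma(k) - sum_i phi_i gamma(k-i) = c_k,
  c_k = sigma^2 * sum_{j=k..q} theta_j psi_{j-k}   (c_k = 0 for k > q),
using gamma(-m) = gamma(m).
psi-weights needed (psi_j = theta_j + sum_i phi_i psi_{j-i}):
  psi_1 = theta_1 + phi_1 = -0.74 + (0.607) = -0.133
Right-hand sides:
  c_0 = sigma^2 (1 + theta_1 psi_1) = 3 * (1 + (-0.74)(-0.133)) = 3 * 1.09842 = 3.29526
  c_1 = sigma^2 theta_1 = 3 * (-0.74) = -2.22
  c_2 = 0
Equations for k = 0 and k = 1 (AR order 1):
  gamma(0) = phi_1 gamma(1) + c_0
  gamma(1) = phi_1 gamma(0) + c_1
Substituting the second into the first: gamma(0) (1 - phi_1^2) = c_0 + phi_1 c_1, so
  gamma(0) = (c_0 + phi_1 c_1) / (1 - phi_1^2) = (3.29526 + (0.607)(-2.22)) / (1 - (0.607)^2) = 1.94772 / 0.631551 = 3.084026.
  gamma(1) = phi_1 gamma(0) + c_1 = (0.607)(3.084026) + (-2.22) = -0.347996.
For k = 2 (> q): gamma(2) = phi_1 gamma(1) = (0.607)(-0.347996) = -0.211234.
Therefore gamma(2) = -0.2112 (to 4 decimal places).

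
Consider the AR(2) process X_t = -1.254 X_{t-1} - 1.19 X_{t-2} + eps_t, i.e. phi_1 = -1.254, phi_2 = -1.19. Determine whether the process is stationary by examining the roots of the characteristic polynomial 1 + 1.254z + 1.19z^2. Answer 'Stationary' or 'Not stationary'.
\text{Not stationary}

The AR(p) characteristic polynomial is P(z) = 1 + 1.254z + 1.19z^2.
Stationarity requires all roots to lie outside the unit circle, i.e. |z| > 1 for every root.
Set 1 + (1.254) z + (1.19) z^2 = 0, i.e. a z^2 + b z + c = 0 with a = 1.19, b = 1.254, c = 1.
Discriminant D = b^2 - 4ac = (1.254)^2 - 4*(1.19)*1 = 1.572516 - (4.76) = -3.187484.
D < 0, so the roots are the complex-conjugate pair z = (-b +/- i sqrt(-D)) / (2a) = -0.5269 +/- 0.7501i.
For a conjugate pair |z|^2 = z * conj(z) = (product of roots) = c/a = 1/(1.19) = 0.840336, so |z| = sqrt(0.840336) = 0.9167 for both roots.
Moduli of all roots: 0.9167, 0.9167.
All moduli strictly greater than 1? No.
Verdict: Not stationary.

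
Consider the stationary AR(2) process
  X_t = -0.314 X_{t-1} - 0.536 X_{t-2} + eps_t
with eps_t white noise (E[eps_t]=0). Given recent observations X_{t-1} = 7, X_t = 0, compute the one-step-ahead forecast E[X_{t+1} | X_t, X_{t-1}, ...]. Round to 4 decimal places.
E[X_{t+1} \mid \mathcal F_t] = -3.7520

For an AR(p) model X_t = c + sum_i phi_i X_{t-i} + eps_t, the
one-step-ahead conditional mean is
  E[X_{t+1} | X_t, ...] = c + sum_i phi_i X_{t+1-i}.
Substitute known values:
  E[X_{t+1} | ...] = (-0.314) * (0) + (-0.536) * (7)
                   = -3.7520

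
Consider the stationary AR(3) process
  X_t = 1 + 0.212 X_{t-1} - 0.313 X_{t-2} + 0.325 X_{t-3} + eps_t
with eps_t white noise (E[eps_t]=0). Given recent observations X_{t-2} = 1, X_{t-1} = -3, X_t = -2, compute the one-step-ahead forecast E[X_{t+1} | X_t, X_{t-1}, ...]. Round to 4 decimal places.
E[X_{t+1} \mid \mathcal F_t] = 1.8400

For an AR(p) model X_t = c + sum_i phi_i X_{t-i} + eps_t, the
one-step-ahead conditional mean is
  E[X_{t+1} | X_t, ...] = c + sum_i phi_i X_{t+1-i}.
Substitute known values:
  E[X_{t+1} | ...] = 1 + (0.212) * (-2) + (-0.313) * (-3) + (0.325) * (1)
                   = 1.8400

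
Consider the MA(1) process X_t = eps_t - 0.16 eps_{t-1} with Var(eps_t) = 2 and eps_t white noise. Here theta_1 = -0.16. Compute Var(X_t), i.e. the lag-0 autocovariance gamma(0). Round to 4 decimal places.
\gamma(0) = 2.0512

For an MA(q) process X_t = eps_t + sum_i theta_i eps_{t-i} with
Var(eps_t) = sigma^2, the variance is
  gamma(0) = sigma^2 * (1 + sum_i theta_i^2).
  sum_i theta_i^2 = (-0.16)^2 = 0.0256.
  gamma(0) = 2 * (1 + 0.0256) = 2 * 1.0256 = 2.0512.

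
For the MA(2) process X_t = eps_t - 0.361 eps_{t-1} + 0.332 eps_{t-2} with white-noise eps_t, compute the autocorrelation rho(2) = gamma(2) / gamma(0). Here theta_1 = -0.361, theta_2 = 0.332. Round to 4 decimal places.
\rho(2) = 0.2676

For an MA(q) process with theta_0 = 1, the autocovariance is
  gamma(k) = sigma^2 * sum_{i=0..q-k} theta_i * theta_{i+k},
and rho(k) = gamma(k) / gamma(0). Sigma^2 cancels.
  numerator   = (1)*(0.332) = 0.332.
  denominator = (1)^2 + (-0.361)^2 + (0.332)^2 = 1.240545.
  rho(2) = 0.332 / 1.240545 = 0.2676.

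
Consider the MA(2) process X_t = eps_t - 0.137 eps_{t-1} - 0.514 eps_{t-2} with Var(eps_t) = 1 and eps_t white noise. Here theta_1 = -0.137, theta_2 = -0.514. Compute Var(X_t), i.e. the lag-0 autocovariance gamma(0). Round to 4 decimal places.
\gamma(0) = 1.2830

For an MA(q) process X_t = eps_t + sum_i theta_i eps_{t-i} with
Var(eps_t) = sigma^2, the variance is
  gamma(0) = sigma^2 * (1 + sum_i theta_i^2).
  sum_i theta_i^2 = (-0.137)^2 + (-0.514)^2 = 0.018769 + 0.264196 = 0.282965.
  gamma(0) = 1 * (1 + 0.282965) = 1 * 1.282965 = 1.282965, which rounds to 1.2830.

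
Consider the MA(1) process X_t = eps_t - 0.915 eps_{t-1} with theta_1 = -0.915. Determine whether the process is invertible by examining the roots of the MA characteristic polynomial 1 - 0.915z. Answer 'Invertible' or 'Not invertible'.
\text{Invertible}

The MA(q) characteristic polynomial is P(z) = 1 - 0.915z.
Invertibility requires all roots to lie outside the unit circle, i.e. |z| > 1 for every root.
This is linear in z: 1 + (-0.915) z = 0  =>  z = -1/(-0.915) = 1.092896,  |z| = 1.092896.
Moduli of all roots: 1.0929.
All moduli strictly greater than 1? Yes.
Verdict: Invertible.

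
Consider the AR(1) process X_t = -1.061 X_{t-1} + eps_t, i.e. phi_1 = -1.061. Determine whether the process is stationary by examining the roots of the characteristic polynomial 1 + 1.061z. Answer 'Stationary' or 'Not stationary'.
\text{Not stationary}

The AR(p) characteristic polynomial is P(z) = 1 + 1.061z.
Stationarity requires all roots to lie outside the unit circle, i.e. |z| > 1 for every root.
This is linear in z: 1 + (1.061) z = 0  =>  z = -1/(1.061) = -0.942507,  |z| = 0.942507.
Moduli of all roots: 0.9425.
All moduli strictly greater than 1? No.
Verdict: Not stationary.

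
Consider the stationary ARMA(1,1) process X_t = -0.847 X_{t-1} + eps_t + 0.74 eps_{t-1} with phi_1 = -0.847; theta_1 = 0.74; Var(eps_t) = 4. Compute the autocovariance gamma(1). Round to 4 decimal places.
\gamma(1) = -0.5653

Multiply the model equation by X_{t-k} and take expectations. With theta_0 = psi_0 = 1 and psi_j the MA(infinity) weights, this gives
  gamma(k) - sum_i phi_i gamma(k-i) = c_k,
  c_k = sigma^2 * sum_{j=k..q} theta_j psi_{j-k}   (c_k = 0 for k > q),
using gamma(-m) = gamma(m).
psi-weights needed (psi_j = theta_j + sum_i phi_i psi_{j-i}):
  psi_1 = theta_1 + phi_1 = 0.74 + (-0.847) = -0.107
Right-hand sides:
  c_0 = sigma^2 (1 + theta_1 psi_1) = 4 * (1 + (0.74)(-0.107)) = 4 * 0.92082 = 3.68328
  c_1 = sigma^2 theta_1 = 4 * (0.74) = 2.96
  c_2 = 0
Equations for k = 0 and k = 1 (AR order 1):
  gamma(0) = phi_1 gamma(1) + c_0
  gamma(1) = phi_1 gamma(0) + c_1
Substituting the second into the first: gamma(0) (1 - phi_1^2) = c_0 + phi_1 c_1, so
  gamma(0) = (c_0 + phi_1 c_1) / (1 - phi_1^2) = (3.68328 + (-0.847)(2.96)) / (1 - (-0.847)^2) = 1.17616 / 0.282591 = 4.162058.
  gamma(1) = phi_1 gamma(0) + c_1 = (-0.847)(4.162058) + (2.96) = -0.565263.
Therefore gamma(1) = -0.5653 (to 4 decimal places).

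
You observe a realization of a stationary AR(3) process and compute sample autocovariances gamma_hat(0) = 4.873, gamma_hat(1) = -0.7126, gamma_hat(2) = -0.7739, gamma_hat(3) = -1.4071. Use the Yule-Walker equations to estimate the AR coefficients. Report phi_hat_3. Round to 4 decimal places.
\hat\phi_{3} = -0.3630

The Yule-Walker equations for an AR(p) process read, in matrix form,
  Gamma_p phi = r_p,   with   (Gamma_p)_{ij} = gamma(|i - j|),
                       (r_p)_i = gamma(i),   i,j = 1..p.
Substitute the sample gammas (Toeplitz matrix and right-hand side of size 3):
  Gamma_p = [[4.873, -0.7126, -0.7739], [-0.7126, 4.873, -0.7126], [-0.7739, -0.7126, 4.873]]
  r_p     = [-0.7126, -0.7739, -1.4071]
Written out (R1..R3):
  (R1) 4.873 phi_1 - 0.7126 phi_2 - 0.7739 phi_3 = -0.7126
  (R2) -0.7126 phi_1 + 4.873 phi_2 - 0.7126 phi_3 = -0.7739
  (R3) -0.7739 phi_1 - 0.7126 phi_2 + 4.873 phi_3 = -1.4071
Gaussian elimination:
  R2 <- R2 - (-0.7126/4.873) R1 = R2 - (-0.146234) R1:  4.768793 phi_2 - 0.825771 phi_3 = -0.878107
  R3 <- R3 - (-0.7739/4.873) R1 = R3 - (-0.158814) R1:  -0.825771 phi_2 + 4.750094 phi_3 = -1.520271
  R3 <- R3 - (-0.825771/4.768793) R2 = R3 - (-0.173161) R2:  4.607102 phi_3 = -1.672325
Back-substitution:
  phi_hat_3 = -1.672325 / 4.607102 = -0.362988
  phi_hat_2 = (-0.878107 - (-0.825771)(-0.362988)) / 4.768793 = -0.246992
  phi_hat_1 = (-0.7126 - (-0.7126)(-0.246992) - (-0.7739)(-0.362988)) / 4.873 = -0.240001
So phi_hat = [-0.2400, -0.2470, -0.3630].
Therefore phi_hat_3 = -0.3630.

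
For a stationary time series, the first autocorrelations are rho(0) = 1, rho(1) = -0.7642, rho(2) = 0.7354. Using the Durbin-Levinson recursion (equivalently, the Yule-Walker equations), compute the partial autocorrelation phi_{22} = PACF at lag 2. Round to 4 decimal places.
\phi_{22} = 0.3639

The PACF at lag k is phi_{kk}, the last component of the solution
to the Yule-Walker system G_k phi = r_k where
  (G_k)_{ij} = rho(|i - j|), (r_k)_i = rho(i), i,j = 1..k.
Equivalently, Durbin-Levinson gives phi_{kk} iteratively:
  phi_{11} = rho(1)
  phi_{kk} = [rho(k) - sum_{j=1..k-1} phi_{k-1,j} rho(k-j)]
            / [1 - sum_{j=1..k-1} phi_{k-1,j} rho(j)],
  phi_{k,j} = phi_{k-1,j} - phi_{kk} phi_{k-1,k-j},  j = 1..k-1.
Step k = 1:
  phi_11 = rho(1) = -0.7642.
Step k = 2:
  phi_22 = [rho(2) - phi_11 rho(1)] / [1 - phi_11 rho(1)] = [0.7354 - (-0.7642)(-0.7642)] / [1 - (-0.7642)(-0.7642)]
         = 0.15139836 / 0.41599836 = 0.3639.
Therefore phi_{22} = 0.3639.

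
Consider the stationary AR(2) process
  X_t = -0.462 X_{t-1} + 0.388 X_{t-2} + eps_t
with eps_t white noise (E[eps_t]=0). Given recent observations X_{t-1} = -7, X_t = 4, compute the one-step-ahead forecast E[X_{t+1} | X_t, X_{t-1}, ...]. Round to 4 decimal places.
E[X_{t+1} \mid \mathcal F_t] = -4.5640

For an AR(p) model X_t = c + sum_i phi_i X_{t-i} + eps_t, the
one-step-ahead conditional mean is
  E[X_{t+1} | X_t, ...] = c + sum_i phi_i X_{t+1-i}.
Substitute known values:
  E[X_{t+1} | ...] = (-0.462) * (4) + (0.388) * (-7)
                   = -4.5640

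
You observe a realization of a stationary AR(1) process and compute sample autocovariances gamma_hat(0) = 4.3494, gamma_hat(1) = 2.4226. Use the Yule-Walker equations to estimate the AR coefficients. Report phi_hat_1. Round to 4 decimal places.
\hat\phi_{1} = 0.5570

The Yule-Walker equations for an AR(p) process read, in matrix form,
  Gamma_p phi = r_p,   with   (Gamma_p)_{ij} = gamma(|i - j|),
                       (r_p)_i = gamma(i),   i,j = 1..p.
Substitute the sample gammas (Toeplitz matrix and right-hand side of size 1):
  Gamma_p = [[4.3494]]
  r_p     = [2.4226]
With p = 1 this is the single equation gamma(0) phi_1 = gamma(1):
  phi_hat_1 = gamma(1) / gamma(0) = 2.4226 / 4.3494 = 0.5570.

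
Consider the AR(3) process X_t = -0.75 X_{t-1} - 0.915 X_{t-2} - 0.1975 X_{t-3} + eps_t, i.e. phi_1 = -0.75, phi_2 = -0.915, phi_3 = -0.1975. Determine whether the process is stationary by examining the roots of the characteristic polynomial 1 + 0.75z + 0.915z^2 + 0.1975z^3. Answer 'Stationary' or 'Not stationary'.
\text{Stationary}

The AR(p) characteristic polynomial is P(z) = 1 + 0.75z + 0.915z^2 + 0.1975z^3.
Stationarity requires all roots to lie outside the unit circle, i.e. |z| > 1 for every root.
Degree 3: look for a simple real root z0 first, then factor out (1 - z/z0) and solve the remaining quadratic.
Testing z0 = -4: P(-4) = 1 + (0.75)(-4) + (0.915)(-4)^2 + (0.1975)(-4)^3
  = 1 + (-3) + (14.64) + (-12.64) = 0.  So z_0 = -4 is a root, |z_0| = 4.
Divide out the factor (1 + 0.25 z) = (1 - z/z0) (since 1/z0 = -0.25):
  P(z) = (1 + 0.25 z)(1 + (0.5) z + (0.79) z^2)
  [check: z-coef 0.5 - (-0.25) = 0.75; z^2-coef 0.79 - (-0.25)(0.5) = 0.915; z^3-coef -(-0.25)(0.79) = 0.1975.]
Remaining roots from the quadratic factor 1 + (0.5) z + (0.79) z^2:
  Set 1 + (0.5) z + (0.79) z^2 = 0, i.e. a z^2 + b z + c = 0 with a = 0.79, b = 0.5, c = 1.
  Discriminant D = b^2 - 4ac = (0.5)^2 - 4*(0.79)*1 = 0.25 - (3.16) = -2.91.
  D < 0, so the roots are the complex-conjugate pair z = (-b +/- i sqrt(-D)) / (2a) = -0.3165 +/- 1.0797i.
  For a conjugate pair |z|^2 = z * conj(z) = (product of roots) = c/a = 1/(0.79) = 1.265823, so |z| = sqrt(1.265823) = 1.1251 for both roots.
Moduli of all roots: 4.0000, 1.1251, 1.1251.
All moduli strictly greater than 1? Yes.
Verdict: Stationary.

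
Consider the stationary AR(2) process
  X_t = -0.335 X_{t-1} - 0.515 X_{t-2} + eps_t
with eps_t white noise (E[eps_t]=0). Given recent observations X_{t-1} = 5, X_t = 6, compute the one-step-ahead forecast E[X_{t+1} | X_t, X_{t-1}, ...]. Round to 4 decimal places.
E[X_{t+1} \mid \mathcal F_t] = -4.5850

For an AR(p) model X_t = c + sum_i phi_i X_{t-i} + eps_t, the
one-step-ahead conditional mean is
  E[X_{t+1} | X_t, ...] = c + sum_i phi_i X_{t+1-i}.
Substitute known values:
  E[X_{t+1} | ...] = (-0.335) * (6) + (-0.515) * (5)
                   = -4.5850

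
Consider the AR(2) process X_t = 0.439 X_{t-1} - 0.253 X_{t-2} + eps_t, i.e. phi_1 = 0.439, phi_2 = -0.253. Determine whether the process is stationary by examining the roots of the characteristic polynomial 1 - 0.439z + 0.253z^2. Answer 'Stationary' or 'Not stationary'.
\text{Stationary}

The AR(p) characteristic polynomial is P(z) = 1 - 0.439z + 0.253z^2.
Stationarity requires all roots to lie outside the unit circle, i.e. |z| > 1 for every root.
Set 1 + (-0.439) z + (0.253) z^2 = 0, i.e. a z^2 + b z + c = 0 with a = 0.253, b = -0.439, c = 1.
Discriminant D = b^2 - 4ac = (-0.439)^2 - 4*(0.253)*1 = 0.192721 - (1.012) = -0.819279.
D < 0, so the roots are the complex-conjugate pair z = (-b +/- i sqrt(-D)) / (2a) = 0.8676 +/- 1.7888i.
For a conjugate pair |z|^2 = z * conj(z) = (product of roots) = c/a = 1/(0.253) = 3.952569, so |z| = sqrt(3.952569) = 1.9881 for both roots.
Moduli of all roots: 1.9881, 1.9881.
All moduli strictly greater than 1? Yes.
Verdict: Stationary.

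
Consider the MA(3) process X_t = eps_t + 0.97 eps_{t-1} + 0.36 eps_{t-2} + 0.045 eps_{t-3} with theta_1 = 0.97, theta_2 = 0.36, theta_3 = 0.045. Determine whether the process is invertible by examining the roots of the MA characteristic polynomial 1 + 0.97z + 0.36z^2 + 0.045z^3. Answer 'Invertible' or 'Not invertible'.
\text{Invertible}

The MA(q) characteristic polynomial is P(z) = 1 + 0.97z + 0.36z^2 + 0.045z^3.
Invertibility requires all roots to lie outside the unit circle, i.e. |z| > 1 for every root.
Degree 3: look for a simple real root z0 first, then factor out (1 - z/z0) and solve the remaining quadratic.
Testing z0 = -4: P(-4) = 1 + (0.97)(-4) + (0.36)(-4)^2 + (0.045)(-4)^3
  = 1 + (-3.88) + (5.76) + (-2.88) = 0.  So z_0 = -4 is a root, |z_0| = 4.
Divide out the factor (1 + 0.25 z) = (1 - z/z0) (since 1/z0 = -0.25):
  P(z) = (1 + 0.25 z)(1 + (0.72) z + (0.18) z^2)
  [check: z-coef 0.72 - (-0.25) = 0.97; z^2-coef 0.18 - (-0.25)(0.72) = 0.36; z^3-coef -(-0.25)(0.18) = 0.045.]
Remaining roots from the quadratic factor 1 + (0.72) z + (0.18) z^2:
  Set 1 + (0.72) z + (0.18) z^2 = 0, i.e. a z^2 + b z + c = 0 with a = 0.18, b = 0.72, c = 1.
  Discriminant D = b^2 - 4ac = (0.72)^2 - 4*(0.18)*1 = 0.5184 - (0.72) = -0.2016.
  D < 0, so the roots are the complex-conjugate pair z = (-b +/- i sqrt(-D)) / (2a) = -2 +/- 1.2472i.
  For a conjugate pair |z|^2 = z * conj(z) = (product of roots) = c/a = 1/(0.18) = 5.555556, so |z| = sqrt(5.555556) = 2.357 for both roots.
Moduli of all roots: 4.0000, 2.3570, 2.3570.
All moduli strictly greater than 1? Yes.
Verdict: Invertible.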